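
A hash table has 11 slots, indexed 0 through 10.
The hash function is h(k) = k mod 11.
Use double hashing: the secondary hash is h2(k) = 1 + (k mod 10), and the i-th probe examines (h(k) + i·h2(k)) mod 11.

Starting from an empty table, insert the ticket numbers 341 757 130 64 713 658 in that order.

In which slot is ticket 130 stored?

10

Insert 341: h=0, slot 0 empty => index 0.
Insert 757: h=9, slot 9 empty => index 9.
Insert 130: h=9, h2=1, slot 9 occupied => index 10.
Insert 64: h=9, h2=5, slot 9 occupied => index 3.
Insert 713: h=9, h2=4, slot 9 occupied => index 2.
Insert 658: h=9, h2=9, slot 9 occupied => index 7.
Table: [341, _, 713, 64, _, _, _, 658, _, 757, 130]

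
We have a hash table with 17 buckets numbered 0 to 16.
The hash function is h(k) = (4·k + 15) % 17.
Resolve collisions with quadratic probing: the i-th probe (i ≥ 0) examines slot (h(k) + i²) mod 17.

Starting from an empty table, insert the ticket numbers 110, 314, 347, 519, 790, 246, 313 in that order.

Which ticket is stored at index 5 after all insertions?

790

Insert 110: h=13, slot 13 empty => index 13.
Insert 314: h=13, slot 13 occupied => index 14.
Insert 347: h=9, slot 9 empty => index 9.
Insert 519: h=0, slot 0 empty => index 0.
Insert 790: h=13, slots 13,14,0 occupied => index 5.
Insert 246: h=13, slots 13,14,0,5 occupied => index 12.
Insert 313: h=9, slot 9 occupied => index 10.
Table: [519, _, _, _, _, 790, _, _, _, 347, 313, _, 246, 110, 314, _, _]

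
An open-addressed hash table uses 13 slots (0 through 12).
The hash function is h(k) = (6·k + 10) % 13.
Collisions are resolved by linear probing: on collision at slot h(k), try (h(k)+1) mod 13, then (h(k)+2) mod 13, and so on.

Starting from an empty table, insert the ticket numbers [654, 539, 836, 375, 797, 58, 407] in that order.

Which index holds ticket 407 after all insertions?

654: h=8 => slot 8
539: h=7 => slot 7
836: h=8, probe 8,9 => slot 9
375: h=11 => slot 11
797: h=8, probe 8,9,10 => slot 10
58: h=7, probe 7,8,9,10,11,12 => slot 12
407: h=8, probe 8,9,10,11,12,0 => slot 0
Table: [407, —, —, —, —, —, —, 539, 654, 836, 797, 375, 58]

0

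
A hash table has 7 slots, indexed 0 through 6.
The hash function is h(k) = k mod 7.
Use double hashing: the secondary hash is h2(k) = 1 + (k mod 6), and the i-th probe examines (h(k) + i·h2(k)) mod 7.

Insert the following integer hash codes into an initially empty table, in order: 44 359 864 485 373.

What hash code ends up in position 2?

44

44: h=2 => slot 2
359: h=2, h2=6, probe 2,1 => slot 1
864: h=3 => slot 3
485: h=2, h2=6, probe 2,1,0 => slot 0
373: h=2, h2=2, probe 2,4 => slot 4
Table: [485, 359, 44, 864, 373, -, -]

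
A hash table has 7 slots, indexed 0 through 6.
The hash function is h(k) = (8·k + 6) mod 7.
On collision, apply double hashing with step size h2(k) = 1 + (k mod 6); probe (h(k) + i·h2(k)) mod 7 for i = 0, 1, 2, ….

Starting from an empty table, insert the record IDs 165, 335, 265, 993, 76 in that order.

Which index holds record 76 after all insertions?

165 hashes to 3; slot 3 is free => place at 3.
335 hashes to 5; slot 5 is free => place at 5.
265 hashes to 5, h2=2; 5 taken => place at 0.
993 hashes to 5, h2=4; 5 taken => place at 2.
76 hashes to 5, h2=5; 5,3 taken => place at 1.
Table: [265, 76, 993, 165, ∅, 335, ∅]

1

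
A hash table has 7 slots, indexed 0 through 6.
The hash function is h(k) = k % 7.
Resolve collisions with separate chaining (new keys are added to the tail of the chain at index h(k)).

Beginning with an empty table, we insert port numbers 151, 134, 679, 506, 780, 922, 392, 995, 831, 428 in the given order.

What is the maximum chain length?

3

151 -> bucket 4
134 -> bucket 1
679 -> bucket 0
506 -> bucket 2
780 -> bucket 3
922 -> bucket 5
392 -> bucket 0 (collision)
995 -> bucket 1 (collision)
831 -> bucket 5 (collision)
428 -> bucket 1 (collision)
Final buckets:
0: 679 -> 392
1: 134 -> 995 -> 428
2: 506
3: 780
4: 151
5: 922 -> 831
6: -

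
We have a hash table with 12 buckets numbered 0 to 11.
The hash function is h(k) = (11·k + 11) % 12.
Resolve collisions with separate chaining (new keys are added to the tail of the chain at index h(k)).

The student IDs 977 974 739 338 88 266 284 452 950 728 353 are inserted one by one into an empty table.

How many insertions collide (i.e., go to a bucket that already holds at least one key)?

6

Insert 977: h=6, bucket 6 empty -> new chain.
Insert 974: h=9, bucket 9 empty -> new chain.
Insert 739: h=4, bucket 4 empty -> new chain.
Insert 338: h=9, bucket 9 nonempty -> append to chain.
Insert 88: h=7, bucket 7 empty -> new chain.
Insert 266: h=9, bucket 9 nonempty -> append to chain.
Insert 284: h=3, bucket 3 empty -> new chain.
Insert 452: h=3, bucket 3 nonempty -> append to chain.
Insert 950: h=9, bucket 9 nonempty -> append to chain.
Insert 728: h=3, bucket 3 nonempty -> append to chain.
Insert 353: h=6, bucket 6 nonempty -> append to chain.
Final buckets:
0: —
1: —
2: —
3: 284 -> 452 -> 728
4: 739
5: —
6: 977 -> 353
7: 88
8: —
9: 974 -> 338 -> 266 -> 950
10: —
11: —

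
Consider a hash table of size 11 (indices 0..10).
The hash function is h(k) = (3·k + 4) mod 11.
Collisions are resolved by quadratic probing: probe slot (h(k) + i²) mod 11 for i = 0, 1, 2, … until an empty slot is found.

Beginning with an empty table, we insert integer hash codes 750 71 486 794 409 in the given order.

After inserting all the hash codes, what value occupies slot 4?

409

750 hashes to 10; slot 10 is free -> place at 10.
71 hashes to 8; slot 8 is free -> place at 8.
486 hashes to 10; 10 taken -> place at 0.
794 hashes to 10; 10,0 taken -> place at 3.
409 hashes to 10; 10,0,3,8 taken -> place at 4.
Table: [486, ∅, ∅, 794, 409, ∅, ∅, ∅, 71, ∅, 750]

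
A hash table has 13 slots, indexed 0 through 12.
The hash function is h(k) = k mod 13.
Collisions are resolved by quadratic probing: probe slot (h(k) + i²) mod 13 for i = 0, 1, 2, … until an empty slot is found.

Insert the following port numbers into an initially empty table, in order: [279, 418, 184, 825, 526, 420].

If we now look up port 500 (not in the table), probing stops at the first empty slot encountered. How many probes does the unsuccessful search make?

5

279: h=6 → slot 6
418: h=2 → slot 2
184: h=2, probe 2,3 → slot 3
825: h=6, probe 6,7 → slot 7
526: h=6, probe 6,7,10 → slot 10
420: h=4 → slot 4
Table: [_, _, 418, 184, 420, _, 279, 825, _, _, 526, _, _]
Lookup 500: h=6, probe 6,7,10,2,9 → slot 9 empty, not found.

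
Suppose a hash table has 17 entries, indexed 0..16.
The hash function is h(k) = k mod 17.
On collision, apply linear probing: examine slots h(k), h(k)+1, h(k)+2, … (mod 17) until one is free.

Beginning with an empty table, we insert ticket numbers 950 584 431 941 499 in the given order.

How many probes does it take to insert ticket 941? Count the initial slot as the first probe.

950 hashes to 15; slot 15 is free => place at 15.
584 hashes to 6; slot 6 is free => place at 6.
431 hashes to 6; 6 taken => place at 7.
941 hashes to 6; 6,7 taken => place at 8.
499 hashes to 6; 6,7,8 taken => place at 9.
Table: [—, —, —, —, —, —, 584, 431, 941, 499, —, —, —, —, —, 950, —]

3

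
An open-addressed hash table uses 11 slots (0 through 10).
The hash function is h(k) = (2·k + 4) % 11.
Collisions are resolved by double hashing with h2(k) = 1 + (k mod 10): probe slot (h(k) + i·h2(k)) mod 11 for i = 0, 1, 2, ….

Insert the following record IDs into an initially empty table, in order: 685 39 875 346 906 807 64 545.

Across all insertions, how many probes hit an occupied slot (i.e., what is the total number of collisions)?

685: h=10 => slot 10
39: h=5 => slot 5
875: h=5, h2=6, probe 5,0 => slot 0
346: h=3 => slot 3
906: h=1 => slot 1
807: h=1, h2=8, probe 1,9 => slot 9
64: h=0, h2=5, probe 0,5,10,4 => slot 4
545: h=5, h2=6, probe 5,0,6 => slot 6
Table: [875, 906, —, 346, 64, 39, 545, —, —, 807, 685]

7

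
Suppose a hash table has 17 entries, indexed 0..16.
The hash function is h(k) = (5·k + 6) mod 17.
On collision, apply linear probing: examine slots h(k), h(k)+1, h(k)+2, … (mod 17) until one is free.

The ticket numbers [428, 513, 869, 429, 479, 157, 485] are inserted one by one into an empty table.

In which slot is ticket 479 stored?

Insert 428: h=4, slot 4 empty → index 4.
Insert 513: h=4, slot 4 occupied → index 5.
Insert 869: h=16, slot 16 empty → index 16.
Insert 429: h=9, slot 9 empty → index 9.
Insert 479: h=4, slots 4,5 occupied → index 6.
Insert 157: h=9, slot 9 occupied → index 10.
Insert 485: h=0, slot 0 empty → index 0.
Table: [485, _, _, _, 428, 513, 479, _, _, 429, 157, _, _, _, _, _, 869]

6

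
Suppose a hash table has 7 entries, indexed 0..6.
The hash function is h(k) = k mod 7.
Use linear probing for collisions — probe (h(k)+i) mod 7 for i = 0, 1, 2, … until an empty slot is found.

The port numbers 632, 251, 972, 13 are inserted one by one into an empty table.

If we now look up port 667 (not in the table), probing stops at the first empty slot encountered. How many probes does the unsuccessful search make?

632: h=2 => slot 2
251: h=6 => slot 6
972: h=6, probe 6,0 => slot 0
13: h=6, probe 6,0,1 => slot 1
Table: [972, 13, 632, -, -, -, 251]
Lookup 667: h=2, probe 2,3 → slot 3 empty, not found.

2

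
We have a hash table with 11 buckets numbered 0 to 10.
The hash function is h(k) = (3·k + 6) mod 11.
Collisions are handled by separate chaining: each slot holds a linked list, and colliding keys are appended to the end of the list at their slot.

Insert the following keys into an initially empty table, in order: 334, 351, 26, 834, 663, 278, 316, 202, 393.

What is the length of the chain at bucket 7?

3

334 → bucket 7
351 → bucket 3
26 → bucket 7 (collision)
834 → bucket 0
663 → bucket 4
278 → bucket 4 (collision)
316 → bucket 8
202 → bucket 7 (collision)
393 → bucket 8 (collision)
Final buckets:
0: 834
1: .
2: .
3: 351
4: 663 -> 278
5: .
6: .
7: 334 -> 26 -> 202
8: 316 -> 393
9: .
10: .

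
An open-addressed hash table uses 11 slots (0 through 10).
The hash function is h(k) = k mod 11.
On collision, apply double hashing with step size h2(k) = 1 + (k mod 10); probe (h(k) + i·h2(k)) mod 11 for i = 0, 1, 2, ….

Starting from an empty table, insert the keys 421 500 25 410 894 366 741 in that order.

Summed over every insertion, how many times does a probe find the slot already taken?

5

Insert 421: h=3, slot 3 empty => index 3.
Insert 500: h=5, slot 5 empty => index 5.
Insert 25: h=3, h2=6, slot 3 occupied => index 9.
Insert 410: h=3, h2=1, slot 3 occupied => index 4.
Insert 894: h=3, h2=5, slot 3 occupied => index 8.
Insert 366: h=3, h2=7, slot 3 occupied => index 10.
Insert 741: h=4, h2=2, slot 4 occupied => index 6.
Table: [., ., ., 421, 410, 500, 741, ., 894, 25, 366]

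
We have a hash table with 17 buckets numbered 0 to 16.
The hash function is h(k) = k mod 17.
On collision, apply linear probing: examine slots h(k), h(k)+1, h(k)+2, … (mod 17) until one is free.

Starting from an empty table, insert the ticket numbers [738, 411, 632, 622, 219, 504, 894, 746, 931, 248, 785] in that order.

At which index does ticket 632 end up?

4

738: h=7 -> slot 7
411: h=3 -> slot 3
632: h=3, probe 3,4 -> slot 4
622: h=10 -> slot 10
219: h=15 -> slot 15
504: h=11 -> slot 11
894: h=10, probe 10,11,12 -> slot 12
746: h=15, probe 15,16 -> slot 16
931: h=13 -> slot 13
248: h=10, probe 10,11,12,13,14 -> slot 14
785: h=3, probe 3,4,5 -> slot 5
Table: [∅, ∅, ∅, 411, 632, 785, ∅, 738, ∅, ∅, 622, 504, 894, 931, 248, 219, 746]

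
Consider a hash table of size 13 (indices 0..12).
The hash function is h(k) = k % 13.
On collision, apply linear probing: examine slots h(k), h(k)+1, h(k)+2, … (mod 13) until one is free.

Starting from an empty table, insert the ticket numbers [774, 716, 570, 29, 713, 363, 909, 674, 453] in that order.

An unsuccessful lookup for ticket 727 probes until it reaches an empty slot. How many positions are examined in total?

8

774: h=7 → slot 7
716: h=1 → slot 1
570: h=11 → slot 11
29: h=3 → slot 3
713: h=11, probe 11,12 → slot 12
363: h=12, probe 12,0 → slot 0
909: h=12, probe 12,0,1,2 → slot 2
674: h=11, probe 11,12,0,1,2,3,4 → slot 4
453: h=11, probe 11,12,0,1,2,3,4,5 → slot 5
Table: [363, 716, 909, 29, 674, 453, ., 774, ., ., ., 570, 713]
Lookup 727: h=12, probe 12,0,1,2,3,4,5,6 → slot 6 empty, not found.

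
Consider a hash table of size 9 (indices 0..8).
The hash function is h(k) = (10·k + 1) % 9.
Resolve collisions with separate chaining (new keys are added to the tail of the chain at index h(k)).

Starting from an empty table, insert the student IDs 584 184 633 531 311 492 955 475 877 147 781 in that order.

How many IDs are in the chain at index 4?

2

Insert 584: h=0, bucket 0 empty -> new chain.
Insert 184: h=5, bucket 5 empty -> new chain.
Insert 633: h=4, bucket 4 empty -> new chain.
Insert 531: h=1, bucket 1 empty -> new chain.
Insert 311: h=6, bucket 6 empty -> new chain.
Insert 492: h=7, bucket 7 empty -> new chain.
Insert 955: h=2, bucket 2 empty -> new chain.
Insert 475: h=8, bucket 8 empty -> new chain.
Insert 877: h=5, bucket 5 nonempty -> append to chain.
Insert 147: h=4, bucket 4 nonempty -> append to chain.
Insert 781: h=8, bucket 8 nonempty -> append to chain.
Final buckets:
0: 584
1: 531
2: 955
3: .
4: 633 -> 147
5: 184 -> 877
6: 311
7: 492
8: 475 -> 781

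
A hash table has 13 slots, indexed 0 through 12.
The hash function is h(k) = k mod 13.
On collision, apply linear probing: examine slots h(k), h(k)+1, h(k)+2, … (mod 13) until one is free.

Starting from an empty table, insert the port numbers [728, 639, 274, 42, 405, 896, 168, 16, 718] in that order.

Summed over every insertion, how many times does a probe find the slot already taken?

15

728 hashes to 0; slot 0 is free -> place at 0.
639 hashes to 2; slot 2 is free -> place at 2.
274 hashes to 1; slot 1 is free -> place at 1.
42 hashes to 3; slot 3 is free -> place at 3.
405 hashes to 2; 2,3 taken -> place at 4.
896 hashes to 12; slot 12 is free -> place at 12.
168 hashes to 12; 12,0,1,2,3,4 taken -> place at 5.
16 hashes to 3; 3,4,5 taken -> place at 6.
718 hashes to 3; 3,4,5,6 taken -> place at 7.
Table: [728, 274, 639, 42, 405, 168, 16, 718, _, _, _, _, 896]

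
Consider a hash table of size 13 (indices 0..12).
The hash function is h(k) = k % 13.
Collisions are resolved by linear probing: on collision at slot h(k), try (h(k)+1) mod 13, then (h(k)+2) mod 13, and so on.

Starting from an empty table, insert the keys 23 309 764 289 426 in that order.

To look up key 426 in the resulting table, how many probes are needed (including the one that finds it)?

4

Insert 23: h=10, slot 10 empty -> index 10.
Insert 309: h=10, slot 10 occupied -> index 11.
Insert 764: h=10, slots 10,11 occupied -> index 12.
Insert 289: h=3, slot 3 empty -> index 3.
Insert 426: h=10, slots 10,11,12 occupied -> index 0.
Table: [426, -, -, 289, -, -, -, -, -, -, 23, 309, 764]
Lookup 426: h=10, probe 10,11,12,0 → found at 0.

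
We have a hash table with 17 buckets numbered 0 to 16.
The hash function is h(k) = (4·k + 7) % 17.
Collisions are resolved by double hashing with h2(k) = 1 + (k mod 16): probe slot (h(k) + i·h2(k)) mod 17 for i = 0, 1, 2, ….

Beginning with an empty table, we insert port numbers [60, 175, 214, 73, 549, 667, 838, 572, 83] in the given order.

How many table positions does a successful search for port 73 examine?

2

60: h=9 -> slot 9
175: h=10 -> slot 10
214: h=13 -> slot 13
73: h=10, h2=10, probe 10,3 -> slot 3
549: h=10, h2=6, probe 10,16 -> slot 16
667: h=6 -> slot 6
838: h=10, h2=7, probe 10,0 -> slot 0
572: h=0, h2=13, probe 0,13,9,5 -> slot 5
83: h=16, h2=4, probe 16,3,7 -> slot 7
Table: [838, —, —, 73, —, 572, 667, 83, —, 60, 175, —, —, 214, —, —, 549]
Lookup 73: h=10, h2=10, probe 10,3 → found at 3.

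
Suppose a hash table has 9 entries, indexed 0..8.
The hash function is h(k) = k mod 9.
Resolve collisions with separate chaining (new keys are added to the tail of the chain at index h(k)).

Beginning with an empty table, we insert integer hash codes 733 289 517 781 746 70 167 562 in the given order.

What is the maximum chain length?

733 -> bucket 4
289 -> bucket 1
517 -> bucket 4 (collision)
781 -> bucket 7
746 -> bucket 8
70 -> bucket 7 (collision)
167 -> bucket 5
562 -> bucket 4 (collision)
Final buckets:
0: ∅
1: 289
2: ∅
3: ∅
4: 733 -> 517 -> 562
5: 167
6: ∅
7: 781 -> 70
8: 746

3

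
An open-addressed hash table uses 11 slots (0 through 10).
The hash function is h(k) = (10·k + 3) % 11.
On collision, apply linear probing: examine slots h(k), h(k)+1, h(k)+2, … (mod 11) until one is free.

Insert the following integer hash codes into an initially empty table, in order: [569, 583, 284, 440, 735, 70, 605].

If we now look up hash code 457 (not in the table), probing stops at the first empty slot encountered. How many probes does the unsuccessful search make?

569 hashes to 6; slot 6 is free => place at 6.
583 hashes to 3; slot 3 is free => place at 3.
284 hashes to 5; slot 5 is free => place at 5.
440 hashes to 3; 3 taken => place at 4.
735 hashes to 5; 5,6 taken => place at 7.
70 hashes to 10; slot 10 is free => place at 10.
605 hashes to 3; 3,4,5,6,7 taken => place at 8.
Table: [—, —, —, 583, 440, 284, 569, 735, 605, —, 70]
Lookup 457: h=8, probe 8,9 → slot 9 empty, not found.

2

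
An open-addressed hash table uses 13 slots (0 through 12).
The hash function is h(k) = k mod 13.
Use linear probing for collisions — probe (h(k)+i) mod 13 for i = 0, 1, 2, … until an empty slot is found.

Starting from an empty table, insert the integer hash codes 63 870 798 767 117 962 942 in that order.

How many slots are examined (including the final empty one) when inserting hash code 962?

Insert 63: h=11, slot 11 empty -> index 11.
Insert 870: h=12, slot 12 empty -> index 12.
Insert 798: h=5, slot 5 empty -> index 5.
Insert 767: h=0, slot 0 empty -> index 0.
Insert 117: h=0, slot 0 occupied -> index 1.
Insert 962: h=0, slots 0,1 occupied -> index 2.
Insert 942: h=6, slot 6 empty -> index 6.
Table: [767, 117, 962, _, _, 798, 942, _, _, _, _, 63, 870]

3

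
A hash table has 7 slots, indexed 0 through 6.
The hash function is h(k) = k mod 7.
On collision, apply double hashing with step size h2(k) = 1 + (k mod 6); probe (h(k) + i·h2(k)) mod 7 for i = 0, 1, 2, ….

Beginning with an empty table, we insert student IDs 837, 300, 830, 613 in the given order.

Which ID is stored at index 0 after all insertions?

837: h=4 => slot 4
300: h=6 => slot 6
830: h=4, h2=3, probe 4,0 => slot 0
613: h=4, h2=2, probe 4,6,1 => slot 1
Table: [830, 613, ∅, ∅, 837, ∅, 300]

830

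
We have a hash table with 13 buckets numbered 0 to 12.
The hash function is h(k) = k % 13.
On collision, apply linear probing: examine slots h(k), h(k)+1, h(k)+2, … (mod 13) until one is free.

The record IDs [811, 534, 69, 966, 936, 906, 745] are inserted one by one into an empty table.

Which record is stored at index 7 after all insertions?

Insert 811: h=5, slot 5 empty => index 5.
Insert 534: h=1, slot 1 empty => index 1.
Insert 69: h=4, slot 4 empty => index 4.
Insert 966: h=4, slots 4,5 occupied => index 6.
Insert 936: h=0, slot 0 empty => index 0.
Insert 906: h=9, slot 9 empty => index 9.
Insert 745: h=4, slots 4,5,6 occupied => index 7.
Table: [936, 534, —, —, 69, 811, 966, 745, —, 906, —, —, —]

745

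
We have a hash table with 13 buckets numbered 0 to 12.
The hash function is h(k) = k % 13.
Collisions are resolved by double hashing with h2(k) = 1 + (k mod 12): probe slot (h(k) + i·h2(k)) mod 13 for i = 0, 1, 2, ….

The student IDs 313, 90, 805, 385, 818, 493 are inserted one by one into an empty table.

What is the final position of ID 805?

313: h=1 → slot 1
90: h=12 → slot 12
805: h=12, h2=2, probe 12,1,3 → slot 3
385: h=8 → slot 8
818: h=12, h2=3, probe 12,2 → slot 2
493: h=12, h2=2, probe 12,1,3,5 → slot 5
Table: [∅, 313, 818, 805, ∅, 493, ∅, ∅, 385, ∅, ∅, ∅, 90]

3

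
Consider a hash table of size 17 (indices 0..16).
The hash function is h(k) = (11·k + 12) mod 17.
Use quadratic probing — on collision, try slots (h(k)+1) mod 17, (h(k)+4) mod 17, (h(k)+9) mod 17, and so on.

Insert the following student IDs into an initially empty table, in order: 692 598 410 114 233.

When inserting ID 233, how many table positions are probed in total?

692 hashes to 8; slot 8 is free -> place at 8.
598 hashes to 11; slot 11 is free -> place at 11.
410 hashes to 0; slot 0 is free -> place at 0.
114 hashes to 8; 8 taken -> place at 9.
233 hashes to 8; 8,9 taken -> place at 12.
Table: [410, ., ., ., ., ., ., ., 692, 114, ., 598, 233, ., ., ., .]

3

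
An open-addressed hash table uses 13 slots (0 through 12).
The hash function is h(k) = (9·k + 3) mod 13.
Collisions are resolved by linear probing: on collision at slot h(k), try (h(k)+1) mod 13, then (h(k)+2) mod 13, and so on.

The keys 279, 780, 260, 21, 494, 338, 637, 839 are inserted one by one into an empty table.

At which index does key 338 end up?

7

279 hashes to 5; slot 5 is free -> place at 5.
780 hashes to 3; slot 3 is free -> place at 3.
260 hashes to 3; 3 taken -> place at 4.
21 hashes to 10; slot 10 is free -> place at 10.
494 hashes to 3; 3,4,5 taken -> place at 6.
338 hashes to 3; 3,4,5,6 taken -> place at 7.
637 hashes to 3; 3,4,5,6,7 taken -> place at 8.
839 hashes to 1; slot 1 is free -> place at 1.
Table: [_, 839, _, 780, 260, 279, 494, 338, 637, _, 21, _, _]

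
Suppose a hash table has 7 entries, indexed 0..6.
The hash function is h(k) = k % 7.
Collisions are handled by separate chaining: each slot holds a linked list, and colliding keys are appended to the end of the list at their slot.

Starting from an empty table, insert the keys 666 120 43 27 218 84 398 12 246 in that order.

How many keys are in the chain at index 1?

5

666 -> bucket 1
120 -> bucket 1 (collision)
43 -> bucket 1 (collision)
27 -> bucket 6
218 -> bucket 1 (collision)
84 -> bucket 0
398 -> bucket 6 (collision)
12 -> bucket 5
246 -> bucket 1 (collision)
Final buckets:
0: 84
1: 666 -> 120 -> 43 -> 218 -> 246
2: —
3: —
4: —
5: 12
6: 27 -> 398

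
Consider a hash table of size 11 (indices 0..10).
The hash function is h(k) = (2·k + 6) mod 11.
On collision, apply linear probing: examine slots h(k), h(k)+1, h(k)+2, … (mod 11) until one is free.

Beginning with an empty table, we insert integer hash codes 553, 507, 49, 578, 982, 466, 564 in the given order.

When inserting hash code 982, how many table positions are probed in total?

553 hashes to 1; slot 1 is free => place at 1.
507 hashes to 8; slot 8 is free => place at 8.
49 hashes to 5; slot 5 is free => place at 5.
578 hashes to 7; slot 7 is free => place at 7.
982 hashes to 1; 1 taken => place at 2.
466 hashes to 3; slot 3 is free => place at 3.
564 hashes to 1; 1,2,3 taken => place at 4.
Table: [-, 553, 982, 466, 564, 49, -, 578, 507, -, -]

2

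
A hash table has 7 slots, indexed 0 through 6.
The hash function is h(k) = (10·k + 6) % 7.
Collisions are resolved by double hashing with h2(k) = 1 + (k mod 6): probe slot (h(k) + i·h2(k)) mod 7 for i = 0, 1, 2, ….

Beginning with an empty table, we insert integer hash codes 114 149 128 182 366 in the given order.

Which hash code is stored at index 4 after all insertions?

114 hashes to 5; slot 5 is free => place at 5.
149 hashes to 5, h2=6; 5 taken => place at 4.
128 hashes to 5, h2=3; 5 taken => place at 1.
182 hashes to 6; slot 6 is free => place at 6.
366 hashes to 5, h2=1; 5,6 taken => place at 0.
Table: [366, 128, -, -, 149, 114, 182]

149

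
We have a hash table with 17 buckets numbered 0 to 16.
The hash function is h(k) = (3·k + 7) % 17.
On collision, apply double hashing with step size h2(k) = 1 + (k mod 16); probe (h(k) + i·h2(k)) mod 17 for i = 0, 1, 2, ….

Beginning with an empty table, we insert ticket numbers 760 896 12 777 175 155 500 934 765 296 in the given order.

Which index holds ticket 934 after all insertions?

1

760 hashes to 9; slot 9 is free → place at 9.
896 hashes to 9, h2=1; 9 taken → place at 10.
12 hashes to 9, h2=13; 9 taken → place at 5.
777 hashes to 9, h2=10; 9 taken → place at 2.
175 hashes to 5, h2=16; 5 taken → place at 4.
155 hashes to 13; slot 13 is free → place at 13.
500 hashes to 11; slot 11 is free → place at 11.
934 hashes to 4, h2=7; 4,11 taken → place at 1.
765 hashes to 7; slot 7 is free → place at 7.
296 hashes to 11, h2=9; 11 taken → place at 3.
Table: [∅, 934, 777, 296, 175, 12, ∅, 765, ∅, 760, 896, 500, ∅, 155, ∅, ∅, ∅]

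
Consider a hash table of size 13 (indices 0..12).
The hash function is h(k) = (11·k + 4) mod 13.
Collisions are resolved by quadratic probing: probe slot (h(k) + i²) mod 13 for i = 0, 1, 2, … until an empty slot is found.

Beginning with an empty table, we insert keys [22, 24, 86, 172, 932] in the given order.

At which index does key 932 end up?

0

22 hashes to 12; slot 12 is free -> place at 12.
24 hashes to 8; slot 8 is free -> place at 8.
86 hashes to 1; slot 1 is free -> place at 1.
172 hashes to 11; slot 11 is free -> place at 11.
932 hashes to 12; 12 taken -> place at 0.
Table: [932, 86, —, —, —, —, —, —, 24, —, —, 172, 22]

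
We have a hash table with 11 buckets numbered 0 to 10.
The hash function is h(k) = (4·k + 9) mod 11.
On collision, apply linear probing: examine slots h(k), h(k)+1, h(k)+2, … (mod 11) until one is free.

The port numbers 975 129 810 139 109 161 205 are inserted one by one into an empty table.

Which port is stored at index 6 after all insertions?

975 hashes to 4; slot 4 is free -> place at 4.
129 hashes to 8; slot 8 is free -> place at 8.
810 hashes to 4; 4 taken -> place at 5.
139 hashes to 4; 4,5 taken -> place at 6.
109 hashes to 5; 5,6 taken -> place at 7.
161 hashes to 4; 4,5,6,7,8 taken -> place at 9.
205 hashes to 4; 4,5,6,7,8,9 taken -> place at 10.
Table: [∅, ∅, ∅, ∅, 975, 810, 139, 109, 129, 161, 205]

139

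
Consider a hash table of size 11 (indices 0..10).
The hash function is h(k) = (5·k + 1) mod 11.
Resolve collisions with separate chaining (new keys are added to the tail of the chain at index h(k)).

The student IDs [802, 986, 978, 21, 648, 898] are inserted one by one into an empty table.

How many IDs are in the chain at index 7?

802 -> bucket 7
986 -> bucket 3
978 -> bucket 7 (collision)
21 -> bucket 7 (collision)
648 -> bucket 7 (collision)
898 -> bucket 3 (collision)
Final buckets:
0: ∅
1: ∅
2: ∅
3: 986 -> 898
4: ∅
5: ∅
6: ∅
7: 802 -> 978 -> 21 -> 648
8: ∅
9: ∅
10: ∅

4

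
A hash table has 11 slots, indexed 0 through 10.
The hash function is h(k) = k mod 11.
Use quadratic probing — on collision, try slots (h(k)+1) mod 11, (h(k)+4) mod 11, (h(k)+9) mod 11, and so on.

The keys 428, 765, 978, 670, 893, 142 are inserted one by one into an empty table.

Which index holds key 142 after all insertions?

8

Insert 428: h=10, slot 10 empty -> index 10.
Insert 765: h=6, slot 6 empty -> index 6.
Insert 978: h=10, slot 10 occupied -> index 0.
Insert 670: h=10, slots 10,0 occupied -> index 3.
Insert 893: h=2, slot 2 empty -> index 2.
Insert 142: h=10, slots 10,0,3 occupied -> index 8.
Table: [978, ., 893, 670, ., ., 765, ., 142, ., 428]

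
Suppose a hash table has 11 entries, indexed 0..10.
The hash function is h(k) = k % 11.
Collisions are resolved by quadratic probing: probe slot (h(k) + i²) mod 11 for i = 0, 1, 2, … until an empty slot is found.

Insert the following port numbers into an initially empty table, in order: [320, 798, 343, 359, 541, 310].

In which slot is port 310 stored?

320 hashes to 1; slot 1 is free => place at 1.
798 hashes to 6; slot 6 is free => place at 6.
343 hashes to 2; slot 2 is free => place at 2.
359 hashes to 7; slot 7 is free => place at 7.
541 hashes to 2; 2 taken => place at 3.
310 hashes to 2; 2,3,6 taken => place at 0.
Table: [310, 320, 343, 541, _, _, 798, 359, _, _, _]

0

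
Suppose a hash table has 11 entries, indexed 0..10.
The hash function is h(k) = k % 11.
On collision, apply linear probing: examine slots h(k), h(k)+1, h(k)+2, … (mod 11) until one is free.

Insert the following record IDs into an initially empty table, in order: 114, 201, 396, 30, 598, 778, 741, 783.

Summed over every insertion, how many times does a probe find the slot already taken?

Insert 114: h=4, slot 4 empty -> index 4.
Insert 201: h=3, slot 3 empty -> index 3.
Insert 396: h=0, slot 0 empty -> index 0.
Insert 30: h=8, slot 8 empty -> index 8.
Insert 598: h=4, slot 4 occupied -> index 5.
Insert 778: h=8, slot 8 occupied -> index 9.
Insert 741: h=4, slots 4,5 occupied -> index 6.
Insert 783: h=2, slot 2 empty -> index 2.
Table: [396, ., 783, 201, 114, 598, 741, ., 30, 778, .]

4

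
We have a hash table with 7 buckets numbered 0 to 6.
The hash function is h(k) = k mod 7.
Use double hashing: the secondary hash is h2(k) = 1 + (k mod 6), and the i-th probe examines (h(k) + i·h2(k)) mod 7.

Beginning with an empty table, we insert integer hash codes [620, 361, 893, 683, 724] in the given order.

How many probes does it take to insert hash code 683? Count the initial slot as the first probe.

3

620 hashes to 4; slot 4 is free => place at 4.
361 hashes to 4, h2=2; 4 taken => place at 6.
893 hashes to 4, h2=6; 4 taken => place at 3.
683 hashes to 4, h2=6; 4,3 taken => place at 2.
724 hashes to 3, h2=5; 3 taken => place at 1.
Table: [∅, 724, 683, 893, 620, ∅, 361]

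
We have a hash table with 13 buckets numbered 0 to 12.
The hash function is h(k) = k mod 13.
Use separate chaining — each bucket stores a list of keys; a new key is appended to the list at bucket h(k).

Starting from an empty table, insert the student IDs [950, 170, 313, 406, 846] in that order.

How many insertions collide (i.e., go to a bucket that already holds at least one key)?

3

950 → bucket 1
170 → bucket 1 (collision)
313 → bucket 1 (collision)
406 → bucket 3
846 → bucket 1 (collision)
Final buckets:
0: ∅
1: 950 -> 170 -> 313 -> 846
2: ∅
3: 406
4: ∅
5: ∅
6: ∅
7: ∅
8: ∅
9: ∅
10: ∅
11: ∅
12: ∅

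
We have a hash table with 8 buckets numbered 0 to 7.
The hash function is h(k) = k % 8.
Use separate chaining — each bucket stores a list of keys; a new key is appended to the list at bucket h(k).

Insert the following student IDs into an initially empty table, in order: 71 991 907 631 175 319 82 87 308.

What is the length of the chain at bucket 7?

71 → bucket 7
991 → bucket 7 (collision)
907 → bucket 3
631 → bucket 7 (collision)
175 → bucket 7 (collision)
319 → bucket 7 (collision)
82 → bucket 2
87 → bucket 7 (collision)
308 → bucket 4
Final buckets:
0: .
1: .
2: 82
3: 907
4: 308
5: .
6: .
7: 71 -> 991 -> 631 -> 175 -> 319 -> 87

6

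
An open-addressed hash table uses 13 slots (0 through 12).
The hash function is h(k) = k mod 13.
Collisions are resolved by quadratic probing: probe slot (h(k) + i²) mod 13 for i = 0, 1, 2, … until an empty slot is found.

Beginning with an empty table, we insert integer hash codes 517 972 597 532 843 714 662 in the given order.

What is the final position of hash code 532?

517: h=10 => slot 10
972: h=10, probe 10,11 => slot 11
597: h=12 => slot 12
532: h=12, probe 12,0 => slot 0
843: h=11, probe 11,12,2 => slot 2
714: h=12, probe 12,0,3 => slot 3
662: h=12, probe 12,0,3,8 => slot 8
Table: [532, —, 843, 714, —, —, —, —, 662, —, 517, 972, 597]

0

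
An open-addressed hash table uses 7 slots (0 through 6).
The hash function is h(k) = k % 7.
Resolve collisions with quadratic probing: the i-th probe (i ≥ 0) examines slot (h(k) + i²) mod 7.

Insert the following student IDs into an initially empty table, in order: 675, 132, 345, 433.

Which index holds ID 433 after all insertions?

675 hashes to 3; slot 3 is free -> place at 3.
132 hashes to 6; slot 6 is free -> place at 6.
345 hashes to 2; slot 2 is free -> place at 2.
433 hashes to 6; 6 taken -> place at 0.
Table: [433, _, 345, 675, _, _, 132]

0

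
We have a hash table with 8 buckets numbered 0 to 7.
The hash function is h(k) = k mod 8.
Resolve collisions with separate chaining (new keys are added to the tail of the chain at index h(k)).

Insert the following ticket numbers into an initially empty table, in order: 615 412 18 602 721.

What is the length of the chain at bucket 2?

2

Insert 615: h=7, bucket 7 empty -> new chain.
Insert 412: h=4, bucket 4 empty -> new chain.
Insert 18: h=2, bucket 2 empty -> new chain.
Insert 602: h=2, bucket 2 nonempty -> append to chain.
Insert 721: h=1, bucket 1 empty -> new chain.
Final buckets:
0: —
1: 721
2: 18 -> 602
3: —
4: 412
5: —
6: —
7: 615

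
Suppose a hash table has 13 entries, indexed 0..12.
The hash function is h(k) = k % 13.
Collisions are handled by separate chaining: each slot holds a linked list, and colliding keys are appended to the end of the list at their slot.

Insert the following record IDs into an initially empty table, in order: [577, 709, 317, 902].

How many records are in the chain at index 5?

3

577 → bucket 5
709 → bucket 7
317 → bucket 5 (collision)
902 → bucket 5 (collision)
Final buckets:
0: _
1: _
2: _
3: _
4: _
5: 577 -> 317 -> 902
6: _
7: 709
8: _
9: _
10: _
11: _
12: _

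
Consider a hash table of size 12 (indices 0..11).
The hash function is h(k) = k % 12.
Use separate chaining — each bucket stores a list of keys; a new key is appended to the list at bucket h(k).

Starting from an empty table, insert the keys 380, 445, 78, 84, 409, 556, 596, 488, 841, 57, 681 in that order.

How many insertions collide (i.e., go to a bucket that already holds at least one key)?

5

Insert 380: h=8, bucket 8 empty -> new chain.
Insert 445: h=1, bucket 1 empty -> new chain.
Insert 78: h=6, bucket 6 empty -> new chain.
Insert 84: h=0, bucket 0 empty -> new chain.
Insert 409: h=1, bucket 1 nonempty -> append to chain.
Insert 556: h=4, bucket 4 empty -> new chain.
Insert 596: h=8, bucket 8 nonempty -> append to chain.
Insert 488: h=8, bucket 8 nonempty -> append to chain.
Insert 841: h=1, bucket 1 nonempty -> append to chain.
Insert 57: h=9, bucket 9 empty -> new chain.
Insert 681: h=9, bucket 9 nonempty -> append to chain.
Final buckets:
0: 84
1: 445 -> 409 -> 841
2: .
3: .
4: 556
5: .
6: 78
7: .
8: 380 -> 596 -> 488
9: 57 -> 681
10: .
11: .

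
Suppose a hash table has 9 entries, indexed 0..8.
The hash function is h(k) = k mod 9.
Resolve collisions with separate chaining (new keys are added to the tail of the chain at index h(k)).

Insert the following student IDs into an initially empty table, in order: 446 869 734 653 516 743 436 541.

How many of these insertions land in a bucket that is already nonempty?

4

446 -> bucket 5
869 -> bucket 5 (collision)
734 -> bucket 5 (collision)
653 -> bucket 5 (collision)
516 -> bucket 3
743 -> bucket 5 (collision)
436 -> bucket 4
541 -> bucket 1
Final buckets:
0: _
1: 541
2: _
3: 516
4: 436
5: 446 -> 869 -> 734 -> 653 -> 743
6: _
7: _
8: _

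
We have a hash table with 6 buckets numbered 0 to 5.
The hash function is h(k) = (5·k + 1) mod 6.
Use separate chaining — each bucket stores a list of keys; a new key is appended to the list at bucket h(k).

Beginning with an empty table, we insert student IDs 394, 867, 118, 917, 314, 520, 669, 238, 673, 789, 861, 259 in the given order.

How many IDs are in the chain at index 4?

Insert 394: h=3, bucket 3 empty -> new chain.
Insert 867: h=4, bucket 4 empty -> new chain.
Insert 118: h=3, bucket 3 nonempty -> append to chain.
Insert 917: h=2, bucket 2 empty -> new chain.
Insert 314: h=5, bucket 5 empty -> new chain.
Insert 520: h=3, bucket 3 nonempty -> append to chain.
Insert 669: h=4, bucket 4 nonempty -> append to chain.
Insert 238: h=3, bucket 3 nonempty -> append to chain.
Insert 673: h=0, bucket 0 empty -> new chain.
Insert 789: h=4, bucket 4 nonempty -> append to chain.
Insert 861: h=4, bucket 4 nonempty -> append to chain.
Insert 259: h=0, bucket 0 nonempty -> append to chain.
Final buckets:
0: 673 -> 259
1: .
2: 917
3: 394 -> 118 -> 520 -> 238
4: 867 -> 669 -> 789 -> 861
5: 314

4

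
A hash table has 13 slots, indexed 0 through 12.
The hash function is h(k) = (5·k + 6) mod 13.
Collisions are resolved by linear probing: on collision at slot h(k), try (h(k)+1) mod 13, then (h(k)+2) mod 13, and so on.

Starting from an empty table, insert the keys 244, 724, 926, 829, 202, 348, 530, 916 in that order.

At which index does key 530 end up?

244: h=4 -> slot 4
724: h=12 -> slot 12
926: h=8 -> slot 8
829: h=4, probe 4,5 -> slot 5
202: h=2 -> slot 2
348: h=4, probe 4,5,6 -> slot 6
530: h=4, probe 4,5,6,7 -> slot 7
916: h=10 -> slot 10
Table: [∅, ∅, 202, ∅, 244, 829, 348, 530, 926, ∅, 916, ∅, 724]

7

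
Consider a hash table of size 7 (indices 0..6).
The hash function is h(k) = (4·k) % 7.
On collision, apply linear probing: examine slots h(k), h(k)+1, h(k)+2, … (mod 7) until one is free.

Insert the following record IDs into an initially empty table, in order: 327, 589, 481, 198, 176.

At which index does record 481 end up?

Insert 327: h=6, slot 6 empty => index 6.
Insert 589: h=4, slot 4 empty => index 4.
Insert 481: h=6, slot 6 occupied => index 0.
Insert 198: h=1, slot 1 empty => index 1.
Insert 176: h=4, slot 4 occupied => index 5.
Table: [481, 198, _, _, 589, 176, 327]

0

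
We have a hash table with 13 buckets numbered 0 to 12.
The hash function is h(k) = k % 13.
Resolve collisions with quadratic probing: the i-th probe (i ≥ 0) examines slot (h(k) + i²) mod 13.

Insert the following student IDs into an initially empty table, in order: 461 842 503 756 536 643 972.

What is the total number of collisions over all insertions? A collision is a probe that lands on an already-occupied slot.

2

461: h=6 -> slot 6
842: h=10 -> slot 10
503: h=9 -> slot 9
756: h=2 -> slot 2
536: h=3 -> slot 3
643: h=6, probe 6,7 -> slot 7
972: h=10, probe 10,11 -> slot 11
Table: [., ., 756, 536, ., ., 461, 643, ., 503, 842, 972, .]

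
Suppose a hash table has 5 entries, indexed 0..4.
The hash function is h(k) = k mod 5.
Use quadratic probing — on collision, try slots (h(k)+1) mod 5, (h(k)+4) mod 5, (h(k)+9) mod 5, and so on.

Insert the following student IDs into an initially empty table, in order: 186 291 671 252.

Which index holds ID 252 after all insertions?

186 hashes to 1; slot 1 is free => place at 1.
291 hashes to 1; 1 taken => place at 2.
671 hashes to 1; 1,2 taken => place at 0.
252 hashes to 2; 2 taken => place at 3.
Table: [671, 186, 291, 252, -]

3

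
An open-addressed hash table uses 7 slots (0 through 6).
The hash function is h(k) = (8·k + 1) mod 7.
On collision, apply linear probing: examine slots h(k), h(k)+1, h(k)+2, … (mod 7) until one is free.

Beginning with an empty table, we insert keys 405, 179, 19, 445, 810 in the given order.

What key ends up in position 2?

810

405 hashes to 0; slot 0 is free → place at 0.
179 hashes to 5; slot 5 is free → place at 5.
19 hashes to 6; slot 6 is free → place at 6.
445 hashes to 5; 5,6,0 taken → place at 1.
810 hashes to 6; 6,0,1 taken → place at 2.
Table: [405, 445, 810, _, _, 179, 19]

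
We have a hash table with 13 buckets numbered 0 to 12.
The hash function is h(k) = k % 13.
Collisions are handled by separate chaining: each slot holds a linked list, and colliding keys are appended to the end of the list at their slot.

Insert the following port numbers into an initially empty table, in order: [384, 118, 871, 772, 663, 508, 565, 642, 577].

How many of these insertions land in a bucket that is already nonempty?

4

Insert 384: h=7, bucket 7 empty → new chain.
Insert 118: h=1, bucket 1 empty → new chain.
Insert 871: h=0, bucket 0 empty → new chain.
Insert 772: h=5, bucket 5 empty → new chain.
Insert 663: h=0, bucket 0 nonempty → append to chain.
Insert 508: h=1, bucket 1 nonempty → append to chain.
Insert 565: h=6, bucket 6 empty → new chain.
Insert 642: h=5, bucket 5 nonempty → append to chain.
Insert 577: h=5, bucket 5 nonempty → append to chain.
Final buckets:
0: 871 -> 663
1: 118 -> 508
2: -
3: -
4: -
5: 772 -> 642 -> 577
6: 565
7: 384
8: -
9: -
10: -
11: -
12: -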